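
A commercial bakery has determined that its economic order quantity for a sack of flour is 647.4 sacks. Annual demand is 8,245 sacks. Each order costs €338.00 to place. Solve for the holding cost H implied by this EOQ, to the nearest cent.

H ≈ €13.30

Invert the EOQ relation Q*² = 2DS/H.
From Q* = √(2DS/H): H = 2DS / Q*² = 2 × 8,245 × 338 / 647.4² = 13.2982.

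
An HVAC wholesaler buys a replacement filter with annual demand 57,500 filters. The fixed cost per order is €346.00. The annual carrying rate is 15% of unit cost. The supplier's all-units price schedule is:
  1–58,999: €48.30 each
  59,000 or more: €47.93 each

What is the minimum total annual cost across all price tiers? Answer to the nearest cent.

Holding cost per unit per year at price C is H = 0.15·C.
For each price level, check whether its EOQ is feasible; otherwise the best quantity at that price is the breakpoint.
EOQ at €48.30 = 2343.5 (feasible in tier 1): TC = 57,500×€48.30 + (57,500/2343.5)×346 + (2343.5/2)×0.15×€48.30 = €2,794,228.77.
EOQ at €47.93 = 2352.5 < 59000, so use break Q=59000: TC = 57,500×€47.93 + (57,500/59000.0)×346 + (59000.0/2)×0.15×€47.93 = €2,968,402.45.
Lowest total cost among the candidates is at Q = 2343.5.

TC* ≈ €2,794,228.77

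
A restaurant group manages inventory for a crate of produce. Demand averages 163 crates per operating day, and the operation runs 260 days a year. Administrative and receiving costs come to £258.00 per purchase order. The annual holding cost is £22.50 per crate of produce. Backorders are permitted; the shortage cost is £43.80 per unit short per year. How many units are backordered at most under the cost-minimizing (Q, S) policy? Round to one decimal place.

S* ≈ 411.6 crates

Annual demand D = 163 × 260 = 42,380.
With planned backorders, Q* = √(2DS/H) · √((H+B)/B).
√(2DS/H) = √(2 × 42,380 × 258 / 22.5) = 985.857.
√((H+B)/B) = √((22.5+43.8)/43.8) = 1.2303.
Q* ≈ 1212.925.
S* = Q* · H/(H+B) = 1212.925 × 22.5/66.3 ≈ 411.626.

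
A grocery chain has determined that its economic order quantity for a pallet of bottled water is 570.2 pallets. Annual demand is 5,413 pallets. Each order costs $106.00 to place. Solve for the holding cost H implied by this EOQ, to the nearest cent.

Invert the EOQ relation Q*² = 2DS/H.
From Q* = √(2DS/H): H = 2DS / Q*² = 2 × 5,413 × 106 / 570.2² = 3.5296.

H ≈ $3.53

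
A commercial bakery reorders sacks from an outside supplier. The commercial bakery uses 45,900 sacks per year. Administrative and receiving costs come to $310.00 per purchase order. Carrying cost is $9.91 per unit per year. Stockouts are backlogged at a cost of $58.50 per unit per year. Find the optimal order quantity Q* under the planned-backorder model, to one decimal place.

Q* ≈ 1,832.5 sacks

With planned backorders, Q* = √(2DS/H) · √((H+B)/B).
√(2DS/H) = √(2 × 45,900 × 310 / 9.91) = 1694.593.
√((H+B)/B) = √((9.91+58.5)/58.5) = 1.0814.
Q* ≈ 1832.514.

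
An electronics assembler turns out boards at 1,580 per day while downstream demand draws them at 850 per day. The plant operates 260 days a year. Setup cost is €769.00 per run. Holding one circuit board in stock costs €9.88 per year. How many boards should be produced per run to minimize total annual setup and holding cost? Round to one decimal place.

Q* ≈ 8,629.0 boards

Annual demand D = 850 × 260 = 221,000.
Production build-up factor (1 − d/p) = 1 − 850/1,580 = 0.4620.
Q* = √(2DS / (H(1 − d/p))) = √(2 × 221,000 × 769 / (9.88 × 0.4620)).
= √(339,898,000 / 4.5648) ≈ 8629.049.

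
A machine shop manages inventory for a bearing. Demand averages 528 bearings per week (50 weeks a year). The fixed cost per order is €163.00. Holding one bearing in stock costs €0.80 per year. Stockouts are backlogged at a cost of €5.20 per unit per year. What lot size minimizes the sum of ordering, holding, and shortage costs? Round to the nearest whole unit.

Annual demand D = 528 × 50 = 26,400.
With planned backorders, Q* = √(2DS/H) · √((H+B)/B).
√(2DS/H) = √(2 × 26,400 × 163 / 0.8) = 3279.939.
√((H+B)/B) = √((0.8+5.2)/5.2) = 1.0742.
Q* ≈ 3523.220.

Q* ≈ 3,523 bearings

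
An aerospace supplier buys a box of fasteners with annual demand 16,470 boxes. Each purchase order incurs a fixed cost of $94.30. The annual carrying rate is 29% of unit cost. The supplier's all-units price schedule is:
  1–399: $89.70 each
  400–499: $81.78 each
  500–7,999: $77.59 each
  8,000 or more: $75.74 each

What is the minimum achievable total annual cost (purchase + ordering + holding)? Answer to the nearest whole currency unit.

Holding cost per unit per year at price C is H = 0.29·C.
For each price level, check whether its EOQ is feasible; otherwise the best quantity at that price is the breakpoint.
EOQ at $89.70 = 345.6 (feasible in tier 1): TC = 16,470×$89.70 + (16,470/345.6)×94.3 + (345.6/2)×0.29×$89.70 = $1,486,348.03.
EOQ at $81.78 = 361.9 < 400, so use break Q=400: TC = 16,470×$81.78 + (16,470/400.0)×94.3 + (400.0/2)×0.29×$81.78 = $1,355,542.64.
EOQ at $77.59 = 371.5 < 500, so use break Q=500: TC = 16,470×$77.59 + (16,470/500.0)×94.3 + (500.0/2)×0.29×$77.59 = $1,286,638.82.
EOQ at $75.74 = 376.1 < 8000, so use break Q=8000: TC = 16,470×$75.74 + (16,470/8000.0)×94.3 + (8000.0/2)×0.29×$75.74 = $1,335,490.34.
Lowest total cost among the candidates is at Q = 500.0.

TC* ≈ $1,286,639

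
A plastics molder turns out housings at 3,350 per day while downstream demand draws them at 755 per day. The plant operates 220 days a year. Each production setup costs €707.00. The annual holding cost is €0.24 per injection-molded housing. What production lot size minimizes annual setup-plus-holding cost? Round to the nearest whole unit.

Q* ≈ 35,543 housings

Annual demand D = 755 × 220 = 166,100.
Production build-up factor (1 − d/p) = 1 − 755/3,350 = 0.7746.
Q* = √(2DS / (H(1 − d/p))) = √(2 × 166,100 × 707 / (0.24 × 0.7746)).
= √(234,865,400 / 0.1859) ≈ 35543.290.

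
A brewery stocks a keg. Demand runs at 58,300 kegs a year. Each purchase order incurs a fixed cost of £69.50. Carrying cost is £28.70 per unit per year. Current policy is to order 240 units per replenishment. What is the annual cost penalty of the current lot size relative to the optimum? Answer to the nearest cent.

Extra cost ≈ £5,076.26 per year

EOQ = √(2DS/H) = √(2 × 58,300 × 69.5 / 28.7) ≈ 531.37.
Cost at Q* = (D/Q*)S + (Q*/2)H = √(2DSH) ≈ £15,250.45.
Cost at Q = 240: (58,300/240)×69.5 + (240/2)×28.7 = £16,882.71 + £3,444.00 = £20,326.71.
Excess = £20,326.71 − £15,250.45 = £5,076.26.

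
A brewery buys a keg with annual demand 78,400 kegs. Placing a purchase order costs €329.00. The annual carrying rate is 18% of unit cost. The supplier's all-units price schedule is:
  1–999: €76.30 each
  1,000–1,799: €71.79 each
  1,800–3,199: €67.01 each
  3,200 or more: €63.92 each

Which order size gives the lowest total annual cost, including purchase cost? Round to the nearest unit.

Holding cost per unit per year at price C is H = 0.18·C.
Candidates are each tier's EOQ (if it falls in that tier) and each price-break quantity.
Tier 1 (€76.30): EOQ = 1938.1 exceeds tier's upper bound 999, so this tier is dominated.
Tier 2 (€71.79): EOQ = 1998.0 exceeds tier's upper bound 1799, so this tier is dominated.
EOQ at €67.01 = 2068.1 (feasible in tier 3): TC = 78,400×€67.01 + (78,400/2068.1)×329 + (2068.1/2)×0.18×€67.01 = €5,278,528.63.
EOQ at €63.92 = 2117.5 < 3200, so use break Q=3200: TC = 78,400×€63.92 + (78,400/3200.0)×329 + (3200.0/2)×0.18×€63.92 = €5,037,797.46.
Lowest total cost is €5,037,797.46 at Q = 3200.0.

Q* ≈ 3,200 kegs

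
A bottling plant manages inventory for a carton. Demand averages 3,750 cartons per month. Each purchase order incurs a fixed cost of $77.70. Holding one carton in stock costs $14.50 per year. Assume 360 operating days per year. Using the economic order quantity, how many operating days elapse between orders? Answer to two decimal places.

T ≈ 5.56 days

Annual demand D = 3,750 × 12 = 45,000.
The optimal lot size = √(2DS/H) = √(2 × 45,000 × 77.7 / 14.5) ≈ 694.46.
Cycle time = Q*/D × 360 = 694.46 / 45,000 × 360 ≈ 5.556 days.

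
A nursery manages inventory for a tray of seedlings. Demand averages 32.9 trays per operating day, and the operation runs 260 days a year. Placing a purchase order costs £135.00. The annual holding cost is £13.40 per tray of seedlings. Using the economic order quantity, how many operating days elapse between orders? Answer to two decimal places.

T ≈ 12.62 days

Annual demand D = 32.9 × 260 = 8,554.
EOQ = √(2DS/H) = √(2 × 8,554 × 135 / 13.4) ≈ 415.16.
Cycle time = Q*/D × 260 = 415.16 / 8,554 × 260 ≈ 12.619 days.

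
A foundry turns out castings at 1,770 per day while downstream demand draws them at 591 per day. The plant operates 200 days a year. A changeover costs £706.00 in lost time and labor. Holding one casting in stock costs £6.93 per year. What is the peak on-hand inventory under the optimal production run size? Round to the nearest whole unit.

Annual demand D = 591 × 200 = 118,200.
Production build-up factor (1 − d/p) = 1 − 591/1,770 = 0.6661.
Q* = √(2DS / (H(1 − d/p))) = √(2 × 118,200 × 706 / (6.93 × 0.6661)).
= √(166,898,400 / 4.6161) ≈ 6012.972.
Maximum inventory = Q*(1 − d/p) = 6012.972 × 0.6661 ≈ 4005.251.

I_max ≈ 4,005 castings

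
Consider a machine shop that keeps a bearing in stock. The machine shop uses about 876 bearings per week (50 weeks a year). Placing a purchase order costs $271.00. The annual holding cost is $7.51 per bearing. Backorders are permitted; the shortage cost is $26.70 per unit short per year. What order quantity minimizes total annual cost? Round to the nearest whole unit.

Annual demand D = 876 × 50 = 43,800.
With planned backorders, Q* = √(2DS/H) · √((H+B)/B).
√(2DS/H) = √(2 × 43,800 × 271 / 7.51) = 1777.938.
√((H+B)/B) = √((7.51+26.7)/26.7) = 1.1319.
Q* ≈ 2012.508.

Q* ≈ 2,013 bearings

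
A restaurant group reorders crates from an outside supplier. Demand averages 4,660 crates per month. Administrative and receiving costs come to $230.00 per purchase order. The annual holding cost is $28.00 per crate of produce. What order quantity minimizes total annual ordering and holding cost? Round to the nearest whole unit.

Q* ≈ 958 crates

Annual demand D = 4,660 × 12 = 55,920.
EOQ = √(2DS / H) = √(2 × 55,920 × 230 / 28).
= √(25,723,200 / 28) = √918,685.7143 ≈ 958.481.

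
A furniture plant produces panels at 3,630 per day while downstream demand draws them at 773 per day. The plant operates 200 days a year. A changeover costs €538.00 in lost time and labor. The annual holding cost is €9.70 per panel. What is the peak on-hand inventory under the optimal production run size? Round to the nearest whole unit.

I_max ≈ 3,674 panels

Annual demand D = 773 × 200 = 154,600.
Production build-up factor (1 − d/p) = 1 − 773/3,630 = 0.7871.
Q* = √(2DS / (H(1 − d/p))) = √(2 × 154,600 × 538 / (9.7 × 0.7871)).
= √(166,349,600 / 7.6344) ≈ 4667.918.
Maximum inventory = Q*(1 − d/p) = 4667.918 × 0.7871 ≈ 3673.896.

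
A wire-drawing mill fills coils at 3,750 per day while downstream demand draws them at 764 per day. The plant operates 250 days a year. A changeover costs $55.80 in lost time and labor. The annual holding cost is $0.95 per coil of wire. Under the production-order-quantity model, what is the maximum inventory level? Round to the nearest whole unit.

Annual demand D = 764 × 250 = 191,000.
Production build-up factor (1 − d/p) = 1 − 764/3,750 = 0.7963.
Q* = √(2DS / (H(1 − d/p))) = √(2 × 191,000 × 55.8 / (0.95 × 0.7963)).
= √(21,315,600 / 0.7565) ≈ 5308.328.
Maximum inventory = Q*(1 − d/p) = 5308.328 × 0.7963 ≈ 4226.844.

I_max ≈ 4,227 coils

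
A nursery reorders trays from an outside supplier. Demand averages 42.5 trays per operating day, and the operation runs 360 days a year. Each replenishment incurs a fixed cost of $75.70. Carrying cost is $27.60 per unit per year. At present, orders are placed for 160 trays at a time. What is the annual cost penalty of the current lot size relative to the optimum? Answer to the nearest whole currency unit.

Extra cost ≈ $1,451 per year

Annual demand D = 42.5 × 360 = 15,300.
EOQ = √(2DS/H) = √(2 × 15,300 × 75.7 / 27.6) ≈ 289.70.
Cost at Q* = (D/Q*)S + (Q*/2)H = √(2DSH) ≈ $7,995.82.
Cost at Q = 160: (15,300/160)×75.7 + (160/2)×27.6 = $7,238.81 + $2,208.00 = $9,446.81.
Excess = $9,446.81 − $7,995.82 = $1,450.99.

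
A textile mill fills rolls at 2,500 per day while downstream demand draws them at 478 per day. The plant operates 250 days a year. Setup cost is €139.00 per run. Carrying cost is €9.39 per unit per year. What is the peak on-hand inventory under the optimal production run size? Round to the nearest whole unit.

Annual demand D = 478 × 250 = 119,500.
Production build-up factor (1 − d/p) = 1 − 478/2,500 = 0.8088.
Q* = √(2DS / (H(1 − d/p))) = √(2 × 119,500 × 139 / (9.39 × 0.8088)).
= √(33,221,000 / 7.5946) ≈ 2091.476.
Maximum inventory = Q*(1 − d/p) = 2091.476 × 0.8088 ≈ 1691.586.

I_max ≈ 1,692 rolls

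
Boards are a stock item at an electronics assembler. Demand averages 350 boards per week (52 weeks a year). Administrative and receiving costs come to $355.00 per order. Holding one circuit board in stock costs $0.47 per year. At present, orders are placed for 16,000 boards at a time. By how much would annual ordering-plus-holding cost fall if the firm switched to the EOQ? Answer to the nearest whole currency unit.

Annual demand D = 350 × 52 = 18,200.
EOQ = √(2DS/H) = √(2 × 18,200 × 355 / 0.47) ≈ 5243.44.
Cost at Q* = (D/Q*)S + (Q*/2)H = √(2DSH) ≈ $2,464.41.
Cost at Q = 16,000: (18,200/16,000)×355 + (16,000/2)×0.47 = $403.81 + $3,760.00 = $4,163.81.
Excess = $4,163.81 − $2,464.41 = $1,699.40.

Extra cost ≈ $1,699 per year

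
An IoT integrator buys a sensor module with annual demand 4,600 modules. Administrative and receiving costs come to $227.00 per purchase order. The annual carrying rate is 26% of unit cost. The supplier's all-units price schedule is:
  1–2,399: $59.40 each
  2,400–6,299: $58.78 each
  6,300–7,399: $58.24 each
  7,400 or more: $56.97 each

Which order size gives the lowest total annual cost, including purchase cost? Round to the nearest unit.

Holding cost per unit per year at price C is H = 0.26·C.
Evaluate total cost at each tier's feasible EOQ or, if the EOQ is below the tier, at the tier's minimum quantity.
EOQ at $59.40 = 367.7 (feasible in tier 1): TC = 4,600×$59.40 + (4,600/367.7)×227 + (367.7/2)×0.26×$59.40 = $278,919.19.
EOQ at $58.78 = 369.7 < 2400, so use break Q=2400: TC = 4,600×$58.78 + (4,600/2400.0)×227 + (2400.0/2)×0.26×$58.78 = $289,162.44.
EOQ at $58.24 = 371.4 < 6300, so use break Q=6300: TC = 4,600×$58.24 + (4,600/6300.0)×227 + (6300.0/2)×0.26×$58.24 = $315,768.31.
EOQ at $56.97 = 375.5 < 7400, so use break Q=7400: TC = 4,600×$56.97 + (4,600/7400.0)×227 + (7400.0/2)×0.26×$56.97 = $317,008.25.
Lowest total cost is $278,919.19 at Q = 367.7.

Q* ≈ 368 modules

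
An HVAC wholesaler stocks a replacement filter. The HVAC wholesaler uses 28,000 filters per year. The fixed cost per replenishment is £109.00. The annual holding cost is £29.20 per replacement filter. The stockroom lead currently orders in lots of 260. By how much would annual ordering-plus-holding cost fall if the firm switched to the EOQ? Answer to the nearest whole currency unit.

Extra cost ≈ £2,184 per year

EOQ = √(2DS/H) = √(2 × 28,000 × 109 / 29.2) ≈ 457.21.
Cost at Q* = (D/Q*)S + (Q*/2)H = √(2DSH) ≈ £13,350.54.
Cost at Q = 260: (28,000/260)×109 + (260/2)×29.2 = £11,738.46 + £3,796.00 = £15,534.46.
Excess = £15,534.46 − £13,350.54 = £2,183.93.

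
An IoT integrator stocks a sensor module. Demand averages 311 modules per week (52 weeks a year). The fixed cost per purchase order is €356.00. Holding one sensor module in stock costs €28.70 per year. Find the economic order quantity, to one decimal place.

Annual demand D = 311 × 52 = 16,172.
EOQ = √(2DS / H) = √(2 × 16,172 × 356 / 28.7).
= √(11,514,464 / 28.7) = √401,200.8362 ≈ 633.404.

Q* ≈ 633.4 modules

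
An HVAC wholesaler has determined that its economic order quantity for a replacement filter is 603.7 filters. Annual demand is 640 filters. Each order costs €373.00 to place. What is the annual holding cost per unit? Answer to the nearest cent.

H ≈ €1.31

Squaring Q* = √(2DS/H) gives Q*² = 2DS/H.
From Q* = √(2DS/H): H = 2DS / Q*² = 2 × 640 × 373 / 603.7² = 1.3100.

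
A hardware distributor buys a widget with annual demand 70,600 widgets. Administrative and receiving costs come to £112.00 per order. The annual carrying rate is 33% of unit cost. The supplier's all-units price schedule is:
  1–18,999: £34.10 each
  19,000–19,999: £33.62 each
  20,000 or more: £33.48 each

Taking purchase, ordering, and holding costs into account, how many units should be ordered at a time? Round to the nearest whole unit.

Holding cost per unit per year at price C is H = 0.33·C.
Evaluate total cost at each tier's feasible EOQ or, if the EOQ is below the tier, at the tier's minimum quantity.
EOQ at £34.10 = 1185.5 (feasible in tier 1): TC = 70,600×£34.10 + (70,600/1185.5)×112 + (1185.5/2)×0.33×£34.10 = £2,420,800.14.
EOQ at £33.62 = 1193.9 < 19000, so use break Q=19000: TC = 70,600×£33.62 + (70,600/19000.0)×112 + (19000.0/2)×0.33×£33.62 = £2,479,386.87.
EOQ at £33.48 = 1196.4 < 20000, so use break Q=20000: TC = 70,600×£33.48 + (70,600/20000.0)×112 + (20000.0/2)×0.33×£33.48 = £2,474,567.36.
Lowest total cost is £2,420,800.14 at Q = 1185.5.

Q* ≈ 1,185 widgets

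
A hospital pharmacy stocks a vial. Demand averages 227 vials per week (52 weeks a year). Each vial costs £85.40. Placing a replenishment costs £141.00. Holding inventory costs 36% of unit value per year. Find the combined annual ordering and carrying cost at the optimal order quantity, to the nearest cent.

TC* ≈ £10,116.25

Annual demand D = 227 × 52 = 11,804.
Holding cost H = 0.36 × £85.40 = £30.7440 per unit per year.
The optimal lot size = √(2DS/H) = √(2 × 11,804 × 141 / 30.744) ≈ 329.05.
At the optimum the two cost components are equal, so total cost = 2·(Q*/2)H = Q*·H.
Minimum total = √(2DSH) = √(2 × 11,804 × 141 × 30.744) ≈ 10116.245.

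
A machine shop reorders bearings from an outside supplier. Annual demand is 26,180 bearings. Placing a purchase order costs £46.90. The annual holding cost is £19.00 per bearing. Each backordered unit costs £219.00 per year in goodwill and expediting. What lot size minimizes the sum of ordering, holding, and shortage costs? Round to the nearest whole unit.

Q* ≈ 375 bearings

With planned backorders, Q* = √(2DS/H) · √((H+B)/B).
√(2DS/H) = √(2 × 26,180 × 46.9 / 19) = 359.509.
√((H+B)/B) = √((19+219)/219) = 1.0425.
Q* ≈ 374.780.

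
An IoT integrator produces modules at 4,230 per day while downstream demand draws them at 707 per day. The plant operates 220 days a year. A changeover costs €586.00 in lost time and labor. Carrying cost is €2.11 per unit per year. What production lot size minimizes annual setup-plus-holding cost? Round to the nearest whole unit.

Annual demand D = 707 × 220 = 155,540.
Production build-up factor (1 − d/p) = 1 − 707/4,230 = 0.8329.
Q* = √(2DS / (H(1 − d/p))) = √(2 × 155,540 × 586 / (2.11 × 0.8329)).
= √(182,292,880 / 1.7573) ≈ 10184.917.

Q* ≈ 10,185 modules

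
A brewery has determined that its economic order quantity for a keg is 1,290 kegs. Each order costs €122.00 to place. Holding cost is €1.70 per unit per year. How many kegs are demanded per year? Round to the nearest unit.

Squaring Q* = √(2DS/H) gives Q*² = 2DS/H.
From Q* = √(2DS/H): D = Q*²H / (2S) = 1,290² × 1.7 / (2 × 122) = 11594.139.

D ≈ 11,594 kegs per year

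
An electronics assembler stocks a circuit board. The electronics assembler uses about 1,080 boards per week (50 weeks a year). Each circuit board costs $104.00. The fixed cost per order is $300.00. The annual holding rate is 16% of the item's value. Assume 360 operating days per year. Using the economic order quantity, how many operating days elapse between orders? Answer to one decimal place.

T ≈ 9.3 days

Annual demand D = 1,080 × 50 = 54,000.
Holding cost H = 0.16 × $104.00 = $16.6400 per unit per year.
Q* = √(2DS/H) = √(2 × 54,000 × 300 / 16.64) ≈ 1395.39.
Cycle time = Q*/D × 360 = 1395.39 / 54,000 × 360 ≈ 9.303 days.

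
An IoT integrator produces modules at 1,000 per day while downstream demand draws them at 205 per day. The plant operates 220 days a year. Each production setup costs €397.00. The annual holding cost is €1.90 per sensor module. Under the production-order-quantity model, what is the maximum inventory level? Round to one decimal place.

I_max ≈ 3,870.8 modules

Annual demand D = 205 × 220 = 45,100.
Production build-up factor (1 − d/p) = 1 − 205/1,000 = 0.7950.
Q* = √(2DS / (H(1 − d/p))) = √(2 × 45,100 × 397 / (1.9 × 0.7950)).
= √(35,809,400 / 1.5105) ≈ 4868.982.
Maximum inventory = Q*(1 − d/p) = 4868.982 × 0.7950 ≈ 3870.841.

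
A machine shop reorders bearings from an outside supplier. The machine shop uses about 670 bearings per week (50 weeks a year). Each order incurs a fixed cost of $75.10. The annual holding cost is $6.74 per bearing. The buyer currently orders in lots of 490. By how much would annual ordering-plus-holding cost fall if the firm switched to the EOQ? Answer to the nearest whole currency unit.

Annual demand D = 670 × 50 = 33,500.
EOQ = √(2DS/H) = √(2 × 33,500 × 75.1 / 6.74) ≈ 864.03.
Cost at Q* = (D/Q*)S + (Q*/2)H = √(2DSH) ≈ $5,823.54.
Cost at Q = 490: (33,500/490)×75.1 + (490/2)×6.74 = $5,134.39 + $1,651.30 = $6,785.69.
Excess = $6,785.69 − $5,823.54 = $962.14.

Extra cost ≈ $962 per year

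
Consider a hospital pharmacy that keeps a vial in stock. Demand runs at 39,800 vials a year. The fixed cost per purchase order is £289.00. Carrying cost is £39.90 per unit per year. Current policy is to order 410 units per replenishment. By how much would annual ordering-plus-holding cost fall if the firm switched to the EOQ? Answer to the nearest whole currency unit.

Extra cost ≈ £5,937 per year

EOQ = √(2DS/H) = √(2 × 39,800 × 289 / 39.9) ≈ 759.31.
Cost at Q* = (D/Q*)S + (Q*/2)H = √(2DSH) ≈ £30,296.46.
Cost at Q = 410: (39,800/410)×289 + (410/2)×39.9 = £28,054.15 + £8,179.50 = £36,233.65.
Excess = £36,233.65 − £30,296.46 = £5,937.19.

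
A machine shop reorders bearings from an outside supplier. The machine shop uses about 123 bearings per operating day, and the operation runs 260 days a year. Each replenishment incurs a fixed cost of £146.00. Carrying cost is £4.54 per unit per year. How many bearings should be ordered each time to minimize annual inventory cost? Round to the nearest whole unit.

Annual demand D = 123 × 260 = 31,980.
EOQ = √(2DS / H) = √(2 × 31,980 × 146 / 4.54).
= √(9,338,160 / 4.54) = √2,056,863.4361 ≈ 1434.177.

Q* ≈ 1,434 bearings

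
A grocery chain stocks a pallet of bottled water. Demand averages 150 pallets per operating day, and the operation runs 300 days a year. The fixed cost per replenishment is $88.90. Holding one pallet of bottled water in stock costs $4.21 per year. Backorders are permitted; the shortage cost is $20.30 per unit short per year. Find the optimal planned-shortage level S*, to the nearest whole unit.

S* ≈ 260 pallets

Annual demand D = 150 × 300 = 45,000.
With planned backorders, Q* = √(2DS/H) · √((H+B)/B).
√(2DS/H) = √(2 × 45,000 × 88.9 / 4.21) = 1378.577.
√((H+B)/B) = √((4.21+20.3)/20.3) = 1.0988.
Q* ≈ 1514.798.
S* = Q* · H/(H+B) = 1514.798 × 4.21/24.51 ≈ 260.192.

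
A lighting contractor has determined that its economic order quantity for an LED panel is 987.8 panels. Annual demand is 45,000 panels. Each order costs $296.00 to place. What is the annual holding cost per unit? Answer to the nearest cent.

H ≈ $27.30

Invert the EOQ relation Q*² = 2DS/H.
From Q* = √(2DS/H): H = 2DS / Q*² = 2 × 45,000 × 296 / 987.8² = 27.3021.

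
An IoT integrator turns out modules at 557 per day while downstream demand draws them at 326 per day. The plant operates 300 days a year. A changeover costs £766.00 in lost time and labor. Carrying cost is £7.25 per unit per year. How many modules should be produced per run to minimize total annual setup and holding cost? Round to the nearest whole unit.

Q* ≈ 7,059 modules

Annual demand D = 326 × 300 = 97,800.
Production build-up factor (1 − d/p) = 1 − 326/557 = 0.4147.
Q* = √(2DS / (H(1 − d/p))) = √(2 × 97,800 × 766 / (7.25 × 0.4147)).
= √(149,829,600 / 3.0067) ≈ 7059.134.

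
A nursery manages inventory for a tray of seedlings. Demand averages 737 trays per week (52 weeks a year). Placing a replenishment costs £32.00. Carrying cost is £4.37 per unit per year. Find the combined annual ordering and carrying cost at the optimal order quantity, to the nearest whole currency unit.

TC* ≈ £3,274

Annual demand D = 737 × 52 = 38,324.
Q* = √(2DS/H) = √(2 × 38,324 × 32 / 4.37) ≈ 749.18.
At the optimum the two cost components are equal, so total cost = 2·(Q*/2)H = Q*·H.
Minimum total = √(2DSH) = √(2 × 38,324 × 32 × 4.37) ≈ 3273.905.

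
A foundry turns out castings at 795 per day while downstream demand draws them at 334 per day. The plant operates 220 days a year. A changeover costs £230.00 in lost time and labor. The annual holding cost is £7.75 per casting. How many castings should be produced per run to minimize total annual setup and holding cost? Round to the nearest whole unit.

Annual demand D = 334 × 220 = 73,480.
Production build-up factor (1 − d/p) = 1 − 334/795 = 0.5799.
Q* = √(2DS / (H(1 − d/p))) = √(2 × 73,480 × 230 / (7.75 × 0.5799)).
= √(33,800,800 / 4.494) ≈ 2742.494.

Q* ≈ 2,742 castings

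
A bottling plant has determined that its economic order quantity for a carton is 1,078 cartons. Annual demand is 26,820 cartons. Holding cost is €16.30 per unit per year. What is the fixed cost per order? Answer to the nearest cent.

S ≈ €353.13

Invert the EOQ relation Q*² = 2DS/H.
From Q* = √(2DS/H): S = Q*²H / (2D) = 1,078² × 16.3 / (2 × 26,820) = 353.1314.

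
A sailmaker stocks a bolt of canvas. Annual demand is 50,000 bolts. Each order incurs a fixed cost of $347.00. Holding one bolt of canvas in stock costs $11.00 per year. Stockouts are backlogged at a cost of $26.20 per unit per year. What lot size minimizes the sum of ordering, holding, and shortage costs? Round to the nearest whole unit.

With planned backorders, Q* = √(2DS/H) · √((H+B)/B).
√(2DS/H) = √(2 × 50,000 × 347 / 11) = 1776.104.
√((H+B)/B) = √((11+26.2)/26.2) = 1.1916.
Q* ≈ 2116.358.

Q* ≈ 2,116 bolts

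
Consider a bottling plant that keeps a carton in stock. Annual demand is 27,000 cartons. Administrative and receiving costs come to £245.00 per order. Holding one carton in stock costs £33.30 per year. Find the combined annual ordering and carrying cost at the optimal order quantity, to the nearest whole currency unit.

EOQ = √(2DS/H) = √(2 × 27,000 × 245 / 33.3) ≈ 630.32.
At the optimum the two cost components are equal, so total cost = 2·(Q*/2)H = Q*·H.
Minimum total = √(2DSH) = √(2 × 27,000 × 245 × 33.3) ≈ 20989.497.

TC* ≈ £20,989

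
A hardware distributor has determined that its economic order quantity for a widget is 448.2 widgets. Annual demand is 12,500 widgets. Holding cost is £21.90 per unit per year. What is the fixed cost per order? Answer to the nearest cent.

S ≈ £175.97

Squaring Q* = √(2DS/H) gives Q*² = 2DS/H.
From Q* = √(2DS/H): S = Q*²H / (2D) = 448.2² × 21.9 / (2 × 12,500) = 175.9737.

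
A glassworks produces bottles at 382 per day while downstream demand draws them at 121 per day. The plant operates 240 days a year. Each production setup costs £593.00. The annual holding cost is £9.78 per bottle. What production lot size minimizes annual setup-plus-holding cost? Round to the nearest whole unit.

Annual demand D = 121 × 240 = 29,040.
Production build-up factor (1 − d/p) = 1 − 121/382 = 0.6832.
Q* = √(2DS / (H(1 − d/p))) = √(2 × 29,040 × 593 / (9.78 × 0.6832)).
= √(34,441,440 / 6.6821) ≈ 2270.297.

Q* ≈ 2,270 bottles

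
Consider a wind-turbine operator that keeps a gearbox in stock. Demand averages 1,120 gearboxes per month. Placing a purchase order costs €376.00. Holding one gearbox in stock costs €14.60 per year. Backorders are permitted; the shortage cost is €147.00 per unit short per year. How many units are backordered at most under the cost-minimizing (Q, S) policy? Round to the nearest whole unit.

Annual demand D = 1,120 × 12 = 13,440.
With planned backorders, Q* = √(2DS/H) · √((H+B)/B).
√(2DS/H) = √(2 × 13,440 × 376 / 14.6) = 832.017.
√((H+B)/B) = √((14.6+147)/147) = 1.0485.
Q* ≈ 872.357.
S* = Q* · H/(H+B) = 872.357 × 14.6/161.6 ≈ 78.814.

S* ≈ 79 gearboxes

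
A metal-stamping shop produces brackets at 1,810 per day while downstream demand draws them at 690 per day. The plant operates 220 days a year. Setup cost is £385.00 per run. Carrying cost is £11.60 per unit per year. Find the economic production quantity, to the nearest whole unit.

Annual demand D = 690 × 220 = 151,800.
Production build-up factor (1 − d/p) = 1 − 690/1,810 = 0.6188.
Q* = √(2DS / (H(1 − d/p))) = √(2 × 151,800 × 385 / (11.6 × 0.6188)).
= √(116,886,000 / 7.1779) ≈ 4035.362.

Q* ≈ 4,035 brackets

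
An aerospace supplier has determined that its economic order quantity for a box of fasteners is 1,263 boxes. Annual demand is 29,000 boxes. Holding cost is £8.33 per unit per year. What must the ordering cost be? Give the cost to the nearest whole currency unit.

The basic EOQ model gives Q* = √(2DS/H); rearrange for the unknown.
From Q* = √(2DS/H): S = Q*²H / (2D) = 1,263² × 8.33 / (2 × 29,000) = 229.0993.

S ≈ £229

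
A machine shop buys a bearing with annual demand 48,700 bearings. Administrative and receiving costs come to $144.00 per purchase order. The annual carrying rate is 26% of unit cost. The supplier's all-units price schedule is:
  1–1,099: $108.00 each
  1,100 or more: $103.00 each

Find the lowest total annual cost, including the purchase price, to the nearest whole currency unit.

TC* ≈ $5,037,204

Holding cost per unit per year at price C is H = 0.26·C.
Evaluate total cost at each tier's feasible EOQ or, if the EOQ is below the tier, at the tier's minimum quantity.
EOQ at $108.00 = 706.7 (feasible in tier 1): TC = 48,700×$108.00 + (48,700/706.7)×144 + (706.7/2)×0.26×$108.00 = $5,279,445.37.
EOQ at $103.00 = 723.7 < 1100, so use break Q=1100: TC = 48,700×$103.00 + (48,700/1100.0)×144 + (1100.0/2)×0.26×$103.00 = $5,037,204.27.
Lowest total cost among the candidates is at Q = 1100.0.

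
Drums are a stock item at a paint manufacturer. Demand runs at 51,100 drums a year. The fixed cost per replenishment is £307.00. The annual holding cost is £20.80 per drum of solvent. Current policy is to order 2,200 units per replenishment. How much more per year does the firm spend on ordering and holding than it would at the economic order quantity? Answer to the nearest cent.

EOQ = √(2DS/H) = √(2 × 51,100 × 307 / 20.8) ≈ 1228.18.
Cost at Q* = (D/Q*)S + (Q*/2)H = √(2DSH) ≈ £25,546.20.
Cost at Q = 2,200: (51,100/2,200)×307 + (2,200/2)×20.8 = £7,130.77 + £22,880.00 = £30,010.77.
Excess = £30,010.77 − £25,546.20 = £4,464.57.

Extra cost ≈ £4,464.57 per year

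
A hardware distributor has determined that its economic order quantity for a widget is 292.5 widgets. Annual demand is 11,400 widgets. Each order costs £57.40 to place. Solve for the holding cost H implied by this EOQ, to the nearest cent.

H ≈ £15.30

Squaring Q* = √(2DS/H) gives Q*² = 2DS/H.
From Q* = √(2DS/H): H = 2DS / Q*² = 2 × 11,400 × 57.4 / 292.5² = 15.2966.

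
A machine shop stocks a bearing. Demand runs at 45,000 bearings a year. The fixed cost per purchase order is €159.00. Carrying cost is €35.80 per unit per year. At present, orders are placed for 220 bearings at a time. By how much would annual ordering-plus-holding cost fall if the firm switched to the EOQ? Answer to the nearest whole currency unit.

Extra cost ≈ €13,827 per year

EOQ = √(2DS/H) = √(2 × 45,000 × 159 / 35.8) ≈ 632.23.
Cost at Q* = (D/Q*)S + (Q*/2)H = √(2DSH) ≈ €22,634.00.
Cost at Q = 220: (45,000/220)×159 + (220/2)×35.8 = €32,522.73 + €3,938.00 = €36,460.73.
Excess = €36,460.73 − €22,634.00 = €13,826.73.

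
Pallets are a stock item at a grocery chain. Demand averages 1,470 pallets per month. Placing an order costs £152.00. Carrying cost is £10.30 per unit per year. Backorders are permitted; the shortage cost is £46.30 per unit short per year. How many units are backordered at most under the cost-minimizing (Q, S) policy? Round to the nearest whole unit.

Annual demand D = 1,470 × 12 = 17,640.
With planned backorders, Q* = √(2DS/H) · √((H+B)/B).
√(2DS/H) = √(2 × 17,640 × 152 / 10.3) = 721.552.
√((H+B)/B) = √((10.3+46.3)/46.3) = 1.1057.
Q* ≈ 797.784.
S* = Q* · H/(H+B) = 797.784 × 10.3/56.6 ≈ 145.180.

S* ≈ 145 pallets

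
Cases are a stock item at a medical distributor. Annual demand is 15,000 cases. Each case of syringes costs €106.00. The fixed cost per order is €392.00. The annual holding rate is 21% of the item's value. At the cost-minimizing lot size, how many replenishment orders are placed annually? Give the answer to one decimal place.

Holding cost H = 0.21 × €106.00 = €22.2600 per unit per year.
Q* = √(2DS/H) = √(2 × 15,000 × 392 / 22.26) ≈ 726.84.
Orders per year = D / Q* = 15,000 / 726.84 ≈ 20.637.

N ≈ 20.6 orders per year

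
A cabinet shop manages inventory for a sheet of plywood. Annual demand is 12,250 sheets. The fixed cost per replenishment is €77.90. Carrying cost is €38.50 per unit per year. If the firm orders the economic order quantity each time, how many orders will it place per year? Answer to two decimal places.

N ≈ 55.02 orders per year

EOQ = √(2DS/H) = √(2 × 12,250 × 77.9 / 38.5) ≈ 222.65.
Orders per year = D / Q* = 12,250 / 222.65 ≈ 55.019.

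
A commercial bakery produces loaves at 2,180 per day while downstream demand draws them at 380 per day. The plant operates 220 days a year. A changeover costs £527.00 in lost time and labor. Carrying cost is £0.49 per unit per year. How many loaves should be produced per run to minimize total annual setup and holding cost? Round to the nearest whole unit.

Annual demand D = 380 × 220 = 83,600.
Production build-up factor (1 − d/p) = 1 − 380/2,180 = 0.8257.
Q* = √(2DS / (H(1 − d/p))) = √(2 × 83,600 × 527 / (0.49 × 0.8257)).
= √(88,114,400 / 0.4046) ≈ 14757.657.

Q* ≈ 14,758 loaves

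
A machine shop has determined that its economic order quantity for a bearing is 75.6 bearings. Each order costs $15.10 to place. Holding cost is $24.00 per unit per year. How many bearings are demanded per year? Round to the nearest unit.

Invert the EOQ relation Q*² = 2DS/H.
From Q* = √(2DS/H): D = Q*²H / (2S) = 75.6² × 24 / (2 × 15.1) = 4542.008.

D ≈ 4,542 bearings per year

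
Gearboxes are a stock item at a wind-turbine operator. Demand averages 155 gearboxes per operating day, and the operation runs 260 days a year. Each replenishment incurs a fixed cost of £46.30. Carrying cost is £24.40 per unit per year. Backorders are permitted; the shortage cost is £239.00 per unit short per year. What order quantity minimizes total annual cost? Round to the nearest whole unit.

Annual demand D = 155 × 260 = 40,300.
With planned backorders, Q* = √(2DS/H) · √((H+B)/B).
√(2DS/H) = √(2 × 40,300 × 46.3 / 24.4) = 391.078.
√((H+B)/B) = √((24.4+239)/239) = 1.0498.
Q* ≈ 410.556.

Q* ≈ 411 gearboxes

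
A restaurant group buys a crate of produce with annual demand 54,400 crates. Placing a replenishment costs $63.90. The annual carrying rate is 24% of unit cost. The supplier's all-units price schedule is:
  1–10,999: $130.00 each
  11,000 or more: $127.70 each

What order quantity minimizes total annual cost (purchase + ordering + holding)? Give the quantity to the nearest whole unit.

Holding cost per unit per year at price C is H = 0.24·C.
Candidates are each tier's EOQ (if it falls in that tier) and each price-break quantity.
EOQ at $130.00 = 472.0 (feasible in tier 1): TC = 54,400×$130.00 + (54,400/472.0)×63.9 + (472.0/2)×0.24×$130.00 = $7,086,727.95.
EOQ at $127.70 = 476.3 < 11000, so use break Q=11000: TC = 54,400×$127.70 + (54,400/11000.0)×63.9 + (11000.0/2)×0.24×$127.70 = $7,115,760.01.
Lowest total cost is $7,086,727.95 at Q = 472.0.

Q* ≈ 472 crates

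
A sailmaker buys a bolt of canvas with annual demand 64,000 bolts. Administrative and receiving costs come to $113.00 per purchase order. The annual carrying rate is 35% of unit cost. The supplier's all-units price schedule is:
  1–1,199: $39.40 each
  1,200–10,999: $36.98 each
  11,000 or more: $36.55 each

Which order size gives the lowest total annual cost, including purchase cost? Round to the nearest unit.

Holding cost per unit per year at price C is H = 0.35·C.
Candidates are each tier's EOQ (if it falls in that tier) and each price-break quantity.
EOQ at $39.40 = 1024.1 (feasible in tier 1): TC = 64,000×$39.40 + (64,000/1024.1)×113 + (1024.1/2)×0.35×$39.40 = $2,535,722.98.
EOQ at $36.98 = 1057.1 < 1200, so use break Q=1200: TC = 64,000×$36.98 + (64,000/1200.0)×113 + (1200.0/2)×0.35×$36.98 = $2,380,512.47.
EOQ at $36.55 = 1063.3 < 11000, so use break Q=11000: TC = 64,000×$36.55 + (64,000/11000.0)×113 + (11000.0/2)×0.35×$36.55 = $2,410,216.20.
Lowest total cost is $2,380,512.47 at Q = 1200.0.

Q* ≈ 1,200 bolts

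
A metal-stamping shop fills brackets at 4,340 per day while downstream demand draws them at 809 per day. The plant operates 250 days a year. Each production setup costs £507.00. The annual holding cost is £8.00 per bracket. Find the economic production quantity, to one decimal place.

Annual demand D = 809 × 250 = 202,250.
Production build-up factor (1 − d/p) = 1 − 809/4,340 = 0.8136.
Q* = √(2DS / (H(1 − d/p))) = √(2 × 202,250 × 507 / (8 × 0.8136)).
= √(205,081,500 / 6.5088) ≈ 5613.248.

Q* ≈ 5,613.2 brackets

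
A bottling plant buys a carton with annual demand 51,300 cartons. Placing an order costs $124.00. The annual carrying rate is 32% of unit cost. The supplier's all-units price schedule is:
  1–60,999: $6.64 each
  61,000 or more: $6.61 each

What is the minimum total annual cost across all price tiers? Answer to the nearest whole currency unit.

TC* ≈ $345,831

Holding cost per unit per year at price C is H = 0.32·C.
Candidates are each tier's EOQ (if it falls in that tier) and each price-break quantity.
EOQ at $6.64 = 2447.0 (feasible in tier 1): TC = 51,300×$6.64 + (51,300/2447.0)×124 + (2447.0/2)×0.32×$6.64 = $345,831.28.
EOQ at $6.61 = 2452.5 < 61000, so use break Q=61000: TC = 51,300×$6.61 + (51,300/61000.0)×124 + (61000.0/2)×0.32×$6.61 = $403,710.88.
Lowest total cost among the candidates is at Q = 2447.0.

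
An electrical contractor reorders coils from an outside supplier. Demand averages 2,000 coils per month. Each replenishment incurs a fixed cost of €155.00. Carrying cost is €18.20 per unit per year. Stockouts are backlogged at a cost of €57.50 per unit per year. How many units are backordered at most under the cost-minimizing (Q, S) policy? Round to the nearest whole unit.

S* ≈ 176 coils

Annual demand D = 2,000 × 12 = 24,000.
With planned backorders, Q* = √(2DS/H) · √((H+B)/B).
√(2DS/H) = √(2 × 24,000 × 155 / 18.2) = 639.368.
√((H+B)/B) = √((18.2+57.5)/57.5) = 1.1474.
Q* ≈ 733.609.
S* = Q* · H/(H+B) = 733.609 × 18.2/75.7 ≈ 176.376.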